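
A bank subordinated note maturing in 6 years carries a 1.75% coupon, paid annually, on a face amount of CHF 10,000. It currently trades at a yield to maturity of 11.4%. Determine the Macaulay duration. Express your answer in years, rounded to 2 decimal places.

5.65 years

Periodic yield y = 0.114. Discount each cash flow and weight by its year:
  t   CF        PV=CF/(1+0.114)^t    t·PV
  1       175.00       157.0916       157.0916
  2       175.00       141.0158       282.0315
  3       175.00       126.5851       379.7552
  4       175.00       113.6311       454.5245
  5       175.00       102.0028       510.0140
  6    10,175.00     5,323.8189    31,942.9133
  Σ                  5,964.1452    33,726.3301
Price P = Σ PV = 5,964.1452.
Macaulay duration = Σ(t·PV) / P = 33,726.3301 / 5,964.1452 = 5.65485 years.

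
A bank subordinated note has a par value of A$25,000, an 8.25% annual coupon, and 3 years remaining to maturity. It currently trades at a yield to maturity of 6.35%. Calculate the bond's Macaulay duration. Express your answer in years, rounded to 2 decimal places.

2.78 years

Periodic yield y = 0.0635. Discount each cash flow and weight by its year:
  t   CF        PV=CF/(1+0.0635)^t    t·PV
  1     2,062.50     1,939.3512     1,939.3512
  2     2,062.50     1,823.5554     3,647.1109
  3    27,062.50    22,498.5967    67,495.7901
  Σ                 26,261.5033    73,082.2522
Price P = Σ PV = 26,261.5033.
Macaulay duration = Σ(t·PV) / P = 73,082.2522 / 26,261.5033 = 2.78287 years.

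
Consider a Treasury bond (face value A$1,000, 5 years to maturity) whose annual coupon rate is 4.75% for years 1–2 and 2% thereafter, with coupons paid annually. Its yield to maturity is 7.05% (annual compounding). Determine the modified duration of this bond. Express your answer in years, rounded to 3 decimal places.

4.283 years

Periodic yield y = 0.0705. First find Macaulay duration:
  t   CF        PV=CF/(1+0.0705)^t    t·PV
  1        47.50        44.3718        44.3718
  2        47.50        41.4496        82.8992
  3        20.00        16.3031        48.9093
  4        20.00        15.2294        60.9177
  5     1,020.00       725.5491     3,627.7455
  Σ                    842.9030     3,864.8435
P = 842.9030; Macaulay duration = 3,864.8435 / 842.9030 = 4.58516 years.
Modified duration = D_Mac / (1 + y) = 4.58516 / 1.0705 = 4.28319 years.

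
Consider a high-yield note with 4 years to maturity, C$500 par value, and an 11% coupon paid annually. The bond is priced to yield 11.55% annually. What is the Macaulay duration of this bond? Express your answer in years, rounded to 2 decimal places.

3.44 years

Periodic yield y = 0.1155. Discount each cash flow and weight by its year:
  t   CF        PV=CF/(1+0.1155)^t    t·PV
  1        55.00        49.3052        49.3052
  2        55.00        44.2001        88.4003
  3        55.00        39.6236       118.8708
  4       555.00       358.4385     1,433.7541
  Σ                    491.5675     1,690.3304
Price P = Σ PV = 491.5675.
Macaulay duration = Σ(t·PV) / P = 1,690.3304 / 491.5675 = 3.43865 years.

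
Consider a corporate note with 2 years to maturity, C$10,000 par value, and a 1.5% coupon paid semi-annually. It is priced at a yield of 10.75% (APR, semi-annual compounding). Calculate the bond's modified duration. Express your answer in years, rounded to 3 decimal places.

1.875 years

Periodic yield y = 0.05375. First find Macaulay duration:
  t   CF        PV=CF/(1+0.05375)^t    t·PV
  1        75.00        71.1744        71.1744
  2        75.00        67.5439       135.0878
  3        75.00        64.0986       192.2958
  4    10,075.00     8,171.3668    32,685.4671
  Σ                  8,374.1836    33,084.0250
P = 8,374.1836; Macaulay duration = 33,084.0250 / 8,374.1836 = 3.95072 half-year periods = 1.97536 years.
Modified duration = D_Mac / (1 + y) = 1.97536 / 1.05375 = 1.87460 years.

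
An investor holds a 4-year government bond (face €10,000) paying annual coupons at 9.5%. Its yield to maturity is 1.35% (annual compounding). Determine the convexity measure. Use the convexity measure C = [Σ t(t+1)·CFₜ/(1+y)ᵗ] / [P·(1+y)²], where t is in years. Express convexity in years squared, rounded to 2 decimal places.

With y = 0.0135:
  t   CF        PV=CF/(1+0.0135)^t    t·PV        t(t+1)·PV
  1       950.00       937.3458       937.3458       1,874.6917
  2       950.00       924.8602     1,849.7204       5,549.1613
  3       950.00       912.5409     2,737.6227      10,950.4910
  4    10,950.00    10,378.1300    41,512.5201     207,562.6003
  Σ                 13,152.8770    47,037.2091     225,936.9442
P = 13,152.8770.
Convexity = Σ t(t+1)·PV / [P·(1+y)²] = 225,936.9442 / (13,152.8770 × 1.027182) = 16.72318.

16.72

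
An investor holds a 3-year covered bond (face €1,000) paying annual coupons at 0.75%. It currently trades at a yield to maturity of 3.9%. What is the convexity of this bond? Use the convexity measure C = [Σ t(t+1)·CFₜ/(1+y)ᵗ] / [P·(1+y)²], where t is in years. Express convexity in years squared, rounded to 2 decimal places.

With y = 0.039:
  t   CF        PV=CF/(1+0.039)^t    t·PV        t(t+1)·PV
  1         7.50         7.2185         7.2185          14.4370
  2         7.50         6.9475        13.8951          41.6852
  3     1,007.50       898.2525     2,694.7574      10,779.0294
  Σ                    912.4185     2,715.8709      10,835.1516
P = 912.4185.
Convexity = Σ t(t+1)·PV / [P·(1+y)²] = 10,835.1516 / (912.4185 × 1.079521) = 11.00043.

11.00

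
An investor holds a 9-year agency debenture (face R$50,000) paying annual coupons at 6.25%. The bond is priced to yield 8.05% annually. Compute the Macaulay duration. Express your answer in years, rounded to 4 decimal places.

Periodic yield y = 0.0805. Discount each cash flow and weight by its year:
  t   CF        PV=CF/(1+0.0805)^t    t·PV
  1     3,125.00     2,892.1795     2,892.1795
  2     3,125.00     2,676.7048     5,353.4096
  3     3,125.00     2,477.2835     7,431.8505
  4     3,125.00     2,292.7196     9,170.8783
  5     3,125.00     2,121.9061    10,609.5306
  6     3,125.00     1,963.8187    11,782.9123
  7     3,125.00     1,817.5092    12,722.5646
  8     3,125.00     1,682.1002    13,456.8013
  9    53,125.00    26,465.2501   238,187.2507
  Σ                 44,389.4717   311,607.3773
Price P = Σ PV = 44,389.4717.
Macaulay duration = Σ(t·PV) / P = 311,607.3773 / 44,389.4717 = 7.01985 years.

7.0198 years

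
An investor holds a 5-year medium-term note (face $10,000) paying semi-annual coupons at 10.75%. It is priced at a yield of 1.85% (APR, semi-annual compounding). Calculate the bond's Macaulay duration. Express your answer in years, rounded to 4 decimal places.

4.1783 years

Periodic yield y = 0.00925. Discount each cash flow and weight by its period:
  t   CF        PV=CF/(1+0.00925)^t    t·PV
  1       537.50       532.5737       532.5737
  2       537.50       527.6925     1,055.3851
  3       537.50       522.8561     1,568.5684
  4       537.50       518.0640     2,072.2561
  5       537.50       513.3159     2,566.5793
  6       537.50       508.6112     3,051.6672
  7       537.50       503.9497     3,527.6477
  8       537.50       499.3309     3,994.6468
  9       537.50       494.7544     4,452.7894
  10   10,537.50     9,610.5890    96,105.8904
  Σ                 14,231.7374   118,928.0040
Price P = Σ PV = 14,231.7374.
Macaulay duration = Σ(t·PV) / P = 118,928.0040 / 14,231.7374 = 8.35653 half-year periods.
In years: 8.35653 / 2 = 4.17827 years.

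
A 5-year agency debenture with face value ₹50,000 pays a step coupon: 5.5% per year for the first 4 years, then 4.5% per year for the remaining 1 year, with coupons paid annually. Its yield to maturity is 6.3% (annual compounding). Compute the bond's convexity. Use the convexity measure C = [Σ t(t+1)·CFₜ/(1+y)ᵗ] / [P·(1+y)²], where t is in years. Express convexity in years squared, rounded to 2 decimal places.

With y = 0.063:
  t   CF        PV=CF/(1+0.063)^t    t·PV        t(t+1)·PV
  1     2,750.00     2,587.0179     2,587.0179       5,174.0357
  2     2,750.00     2,433.6951     4,867.3902      14,602.1705
  3     2,750.00     2,289.4592     6,868.3775      27,473.5099
  4     2,750.00     2,153.7715     8,615.0862      43,075.4310
  5    52,250.00    38,496.3871   192,481.9353   1,154,891.6115
  Σ                 47,960.3307   215,419.8070   1,245,216.7586
P = 47,960.3307.
Convexity = Σ t(t+1)·PV / [P·(1+y)²] = 1,245,216.7586 / (47,960.3307 × 1.129969) = 22.97716.

22.98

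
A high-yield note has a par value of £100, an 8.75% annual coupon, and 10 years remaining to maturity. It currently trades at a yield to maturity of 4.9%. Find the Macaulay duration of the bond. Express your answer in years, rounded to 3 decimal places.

7.442 years

Periodic yield y = 0.049. Discount each cash flow and weight by its year:
  t   CF        PV=CF/(1+0.049)^t    t·PV
  1         8.75         8.3413         8.3413
  2         8.75         7.9516        15.9033
  3         8.75         7.5802        22.7406
  4         8.75         7.2261        28.9045
  5         8.75         6.8886        34.4430
  6         8.75         6.5668        39.4009
  7         8.75         6.2601        43.8205
  8         8.75         5.9677        47.7413
  9         8.75         5.6889        51.2001
  10      108.75        67.4022       674.0225
  Σ                    129.8736       966.5181
Price P = Σ PV = 129.8736.
Macaulay duration = Σ(t·PV) / P = 966.5181 / 129.8736 = 7.44199 years.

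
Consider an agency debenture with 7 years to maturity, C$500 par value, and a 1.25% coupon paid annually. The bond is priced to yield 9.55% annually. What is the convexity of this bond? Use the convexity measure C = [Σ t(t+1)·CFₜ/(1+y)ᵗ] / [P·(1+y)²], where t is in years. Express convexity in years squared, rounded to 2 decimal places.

With y = 0.0955:
  t   CF        PV=CF/(1+0.0955)^t    t·PV        t(t+1)·PV
  1         6.25         5.7052         5.7052          11.4103
  2         6.25         5.2078        10.4156          31.2469
  3         6.25         4.7538        14.2615          57.0459
  4         6.25         4.3394        17.3576          86.7882
  5         6.25         3.9611        19.8056         118.8336
  6         6.25         3.6158        21.6949         151.8641
  7       506.25       267.3489     1,871.4421      14,971.5371
  Σ                    294.9320     1,960.6825      15,428.7260
P = 294.9320.
Convexity = Σ t(t+1)·PV / [P·(1+y)²] = 15,428.7260 / (294.9320 × 1.200120) = 43.58965.

43.59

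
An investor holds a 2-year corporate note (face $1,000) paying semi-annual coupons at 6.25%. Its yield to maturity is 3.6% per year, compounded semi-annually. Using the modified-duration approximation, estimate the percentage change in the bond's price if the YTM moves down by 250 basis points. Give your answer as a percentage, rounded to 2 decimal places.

Periodic yield y = 0.018. Modified duration first:
  t   CF        PV=CF/(1+0.018)^t    t·PV
  1        31.25        30.6974        30.6974
  2        31.25        30.1547        60.3093
  3        31.25        29.6215        88.8644
  4     1,031.25       960.2246     3,840.8986
  Σ                  1,050.6982     4,020.7698
P = 1,050.6982; D_Mac = 3.82676 half-year periods = 1.91338 yrs; D_mod = 1.91338/(1+0.018) = 1.87955 yrs.
ΔP/P ≈ -D_mod · Δy = -1.87955 × (-0.025) = +0.046989 = +4.6989%.

+4.70%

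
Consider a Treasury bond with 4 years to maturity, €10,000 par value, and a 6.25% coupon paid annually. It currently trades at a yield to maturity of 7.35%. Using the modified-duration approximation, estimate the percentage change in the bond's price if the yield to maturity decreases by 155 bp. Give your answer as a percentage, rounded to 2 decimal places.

+5.28%

Periodic yield y = 0.0735. Modified duration first:
  t   CF        PV=CF/(1+0.0735)^t    t·PV
  1       625.00       582.2077       582.2077
  2       625.00       542.3453     1,084.6907
  3       625.00       505.2122     1,515.6367
  4    10,625.00     8,000.5666    32,002.2663
  Σ                  9,630.3319    35,184.8015
P = 9,630.3319; D_Mac = 3.65354 yrs; D_mod = 3.65354/(1+0.0735) = 3.40339 yrs.
ΔP/P ≈ -D_mod · Δy = -3.40339 × (-0.0155) = +0.052753 = +5.2753%.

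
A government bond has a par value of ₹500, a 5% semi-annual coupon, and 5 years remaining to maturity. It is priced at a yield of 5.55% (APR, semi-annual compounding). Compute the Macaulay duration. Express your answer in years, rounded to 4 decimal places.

4.4779 years

Periodic yield y = 0.02775. Discount each cash flow and weight by its period:
  t   CF        PV=CF/(1+0.02775)^t    t·PV
  1        12.50        12.1625        12.1625
  2        12.50        11.8341        23.6682
  3        12.50        11.5146        34.5437
  4        12.50        11.2037        44.8147
  5        12.50        10.9012        54.5058
  6        12.50        10.6068        63.6409
  7        12.50        10.3204        72.2430
  8        12.50        10.0418        80.3341
  9        12.50         9.7706        87.9357
  10      512.50       389.7795     3,897.7952
  Σ                    488.1351     4,371.6437
Price P = Σ PV = 488.1351.
Macaulay duration = Σ(t·PV) / P = 4,371.6437 / 488.1351 = 8.95581 half-year periods.
In years: 8.95581 / 2 = 4.47790 years.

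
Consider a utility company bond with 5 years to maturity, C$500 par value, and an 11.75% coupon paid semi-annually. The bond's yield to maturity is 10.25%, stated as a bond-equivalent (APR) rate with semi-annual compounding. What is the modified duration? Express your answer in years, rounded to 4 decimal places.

3.7604 years

Periodic yield y = 0.05125. First find Macaulay duration:
  t   CF        PV=CF/(1+0.05125)^t    t·PV
  1       29.375        27.9429        27.9429
  2       29.375        26.5807        53.1613
  3       29.375        25.2848        75.8545
  4       29.375        24.0521        96.2086
  5       29.375        22.8796       114.3978
  6       29.375        21.7642       130.5849
  7       29.375        20.7031       144.9218
  8       29.375        19.6938       157.5505
  9       29.375        18.7337       168.6034
  10     529.375       321.1466     3,211.4661
  Σ                    528.7815     4,180.6919
P = 528.7815; Macaulay duration = 4,180.6919 / 528.7815 = 7.90627 half-year periods = 3.95314 years.
Modified duration = D_Mac / (1 + y) = 3.95314 / 1.05125 = 3.76042 years.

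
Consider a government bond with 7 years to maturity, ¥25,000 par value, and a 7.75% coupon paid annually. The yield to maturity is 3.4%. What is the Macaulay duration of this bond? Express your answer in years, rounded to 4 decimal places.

5.8236 years

Periodic yield y = 0.034. Discount each cash flow and weight by its year:
  t   CF        PV=CF/(1+0.034)^t    t·PV
  1     1,937.50     1,873.7911     1,873.7911
  2     1,937.50     1,812.1771     3,624.3542
  3     1,937.50     1,752.5891     5,257.7672
  4     1,937.50     1,694.9604     6,779.8416
  5     1,937.50     1,639.2267     8,196.1335
  6     1,937.50     1,585.3256     9,511.9537
  7    26,937.50    21,316.3831   149,214.6815
  Σ                 31,674.4530   184,458.5227
Price P = Σ PV = 31,674.4530.
Macaulay duration = Σ(t·PV) / P = 184,458.5227 / 31,674.4530 = 5.82357 years.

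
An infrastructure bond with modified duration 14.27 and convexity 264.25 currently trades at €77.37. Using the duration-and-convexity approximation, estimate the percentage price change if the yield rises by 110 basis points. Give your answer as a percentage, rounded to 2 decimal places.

-14.10%

Duration effect: -D_mod·Δy = -14.27 × (+0.011) = -0.156970
Convexity effect: ½·C·(Δy)² = 0.5 × 264.25 × (0.011)² = +0.015987125
ΔP/P ≈ -0.156970 + 0.015987125 = -0.140982875
= -14.0982875%.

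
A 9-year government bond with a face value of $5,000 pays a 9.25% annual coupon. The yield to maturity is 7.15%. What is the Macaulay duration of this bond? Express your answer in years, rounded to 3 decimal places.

6.650 years

Periodic yield y = 0.0715. Discount each cash flow and weight by its year:
  t   CF        PV=CF/(1+0.0715)^t    t·PV
  1       462.50       431.6379       431.6379
  2       462.50       402.8352       805.6704
  3       462.50       375.9544     1,127.8633
  4       462.50       350.8674     1,403.4697
  5       462.50       327.4544     1,637.2721
  6       462.50       305.6038     1,833.6225
  7       462.50       285.2112     1,996.4781
  8       462.50       266.1793     2,129.4347
  9     5,462.50     2,934.0119    26,406.1071
  Σ                  5,679.7555    37,771.5557
Price P = Σ PV = 5,679.7555.
Macaulay duration = Σ(t·PV) / P = 37,771.5557 / 5,679.7555 = 6.65021 years.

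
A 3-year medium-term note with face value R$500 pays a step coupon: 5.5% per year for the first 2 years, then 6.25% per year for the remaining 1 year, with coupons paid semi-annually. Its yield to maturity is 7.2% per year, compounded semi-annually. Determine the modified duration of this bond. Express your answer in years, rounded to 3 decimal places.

2.703 years

Periodic yield y = 0.036. First find Macaulay duration:
  t   CF        PV=CF/(1+0.036)^t    t·PV
  1       13.750        13.2722        13.2722
  2       13.750        12.8110        25.6220
  3       13.750        12.3658        37.0975
  4       13.750        11.9361        47.7445
  5       15.625        13.0925        65.4623
  6      515.625       417.0378     2,502.2269
  Σ                    480.5154     2,691.4254
P = 480.5154; Macaulay duration = 2,691.4254 / 480.5154 = 5.60112 half-year periods = 2.80056 years.
Modified duration = D_Mac / (1 + y) = 2.80056 / 1.036 = 2.70324 years.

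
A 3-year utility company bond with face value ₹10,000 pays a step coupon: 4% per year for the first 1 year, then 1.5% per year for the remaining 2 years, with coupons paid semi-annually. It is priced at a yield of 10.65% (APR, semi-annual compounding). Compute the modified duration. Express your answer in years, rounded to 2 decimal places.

2.73 years

Periodic yield y = 0.05325. First find Macaulay duration:
  t   CF        PV=CF/(1+0.05325)^t    t·PV
  1       200.00       189.8884       189.8884
  2       200.00       180.2881       360.5762
  3        75.00        64.1899       192.5698
  4        75.00        60.9446       243.7785
  5        75.00        57.8634       289.3170
  6    10,075.00     7,379.9981    44,279.9884
  Σ                  7,933.1725    45,556.1183
P = 7,933.1725; Macaulay duration = 45,556.1183 / 7,933.1725 = 5.74248 half-year periods = 2.87124 years.
Modified duration = D_Mac / (1 + y) = 2.87124 / 1.05325 = 2.72608 years.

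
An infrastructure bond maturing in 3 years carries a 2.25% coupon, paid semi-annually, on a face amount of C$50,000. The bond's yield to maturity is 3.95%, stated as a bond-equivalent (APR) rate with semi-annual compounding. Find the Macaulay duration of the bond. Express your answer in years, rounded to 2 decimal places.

Periodic yield y = 0.01975. Discount each cash flow and weight by its period:
  t   CF        PV=CF/(1+0.01975)^t    t·PV
  1       562.50       551.6058       551.6058
  2       562.50       540.9226     1,081.8451
  3       562.50       530.4463     1,591.3388
  4       562.50       520.1728     2,080.6914
  5       562.50       510.0984     2,550.4920
  6    50,562.50    44,964.1362   269,784.8174
  Σ                 47,617.3821   277,640.7904
Price P = Σ PV = 47,617.3821.
Macaulay duration = Σ(t·PV) / P = 277,640.7904 / 47,617.3821 = 5.83066 half-year periods.
In years: 5.83066 / 2 = 2.91533 years.

2.92 years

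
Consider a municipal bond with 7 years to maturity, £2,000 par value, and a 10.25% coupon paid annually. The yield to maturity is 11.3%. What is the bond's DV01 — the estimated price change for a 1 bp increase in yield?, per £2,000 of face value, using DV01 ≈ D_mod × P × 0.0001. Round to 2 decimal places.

Periodic yield y = 0.113.
  t   CF        PV=CF/(1+0.113)^t    t·PV
  1       205.00       184.1869       184.1869
  2       205.00       165.4869       330.9737
  3       205.00       148.6854       446.0562
  4       205.00       133.5898       534.3591
  5       205.00       120.0267       600.1337
  6       205.00       107.8407       647.0445
  7     2,205.00     1,042.1793     7,295.2551
  Σ                  1,901.9957    10,038.0093
P = 1,901.9957; D_Mac = 5.27762 yrs; D_mod = 4.74180 yrs.
DV01 ≈ 4.74180 × 1,901.9957 × 0.0001 = 0.901888.

£0.90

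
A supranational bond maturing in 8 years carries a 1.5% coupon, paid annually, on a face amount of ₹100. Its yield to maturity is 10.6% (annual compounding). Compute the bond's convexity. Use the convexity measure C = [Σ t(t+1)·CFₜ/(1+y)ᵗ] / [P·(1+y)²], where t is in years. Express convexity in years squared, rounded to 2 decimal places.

With y = 0.106:
  t   CF        PV=CF/(1+0.106)^t    t·PV        t(t+1)·PV
  1         1.50         1.3562         1.3562           2.7125
  2         1.50         1.2263         2.4525           7.3575
  3         1.50         1.1087         3.3262          13.3048
  4         1.50         1.0025         4.0099          20.0494
  5         1.50         0.9064         4.5320          27.1917
  6         1.50         0.8195         4.9171          34.4199
  7         1.50         0.7410         5.1868          41.4948
  8       101.50        45.3341       362.6728       3,264.0554
  Σ                     52.4947       388.4536       3,410.5860
P = 52.4947.
Convexity = Σ t(t+1)·PV / [P·(1+y)²] = 3,410.5860 / (52.4947 × 1.223236) = 53.11331.

53.11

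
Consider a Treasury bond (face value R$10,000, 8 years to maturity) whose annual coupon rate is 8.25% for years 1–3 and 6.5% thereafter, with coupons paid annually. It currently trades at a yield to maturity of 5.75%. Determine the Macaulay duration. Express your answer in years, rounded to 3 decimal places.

Periodic yield y = 0.0575. Discount each cash flow and weight by its year:
  t   CF        PV=CF/(1+0.0575)^t    t·PV
  1       825.00       780.1418       780.1418
  2       825.00       737.7228     1,475.4456
  3       825.00       697.6102     2,092.8306
  4       650.00       519.7468     2,078.9873
  5       650.00       491.4864     2,457.4318
  6       650.00       464.7625     2,788.5751
  7       650.00       439.4917     3,076.4422
  8    10,650.00     6,809.3648    54,474.9182
  Σ                 10,940.3271    69,224.7727
Price P = Σ PV = 10,940.3271.
Macaulay duration = Σ(t·PV) / P = 69,224.7727 / 10,940.3271 = 6.32749 years.

6.327 years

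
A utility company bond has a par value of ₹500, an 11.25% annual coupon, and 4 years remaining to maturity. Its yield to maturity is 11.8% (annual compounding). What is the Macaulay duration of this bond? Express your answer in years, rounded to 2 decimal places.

Periodic yield y = 0.118. Discount each cash flow and weight by its year:
  t   CF        PV=CF/(1+0.118)^t    t·PV
  1        56.25        50.3131        50.3131
  2        56.25        45.0027        90.0055
  3        56.25        40.2529       120.7587
  4       556.25       356.0433     1,424.1732
  Σ                    491.6120     1,685.2504
Price P = Σ PV = 491.6120.
Macaulay duration = Σ(t·PV) / P = 1,685.2504 / 491.6120 = 3.42801 years.

3.43 years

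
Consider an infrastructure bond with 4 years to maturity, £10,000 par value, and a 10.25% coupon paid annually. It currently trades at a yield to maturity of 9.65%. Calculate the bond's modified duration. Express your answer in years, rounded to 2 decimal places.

3.17 years

Periodic yield y = 0.0965. First find Macaulay duration:
  t   CF        PV=CF/(1+0.0965)^t    t·PV
  1     1,025.00       934.7925       934.7925
  2     1,025.00       852.5240     1,705.0479
  3     1,025.00       777.4956     2,332.4869
  4    11,025.00     7,626.8298    30,507.3191
  Σ                 10,191.6419    35,479.6465
P = 10,191.6419; Macaulay duration = 35,479.6465 / 10,191.6419 = 3.48125 years.
Modified duration = D_Mac / (1 + y) = 3.48125 / 1.0965 = 3.17487 years.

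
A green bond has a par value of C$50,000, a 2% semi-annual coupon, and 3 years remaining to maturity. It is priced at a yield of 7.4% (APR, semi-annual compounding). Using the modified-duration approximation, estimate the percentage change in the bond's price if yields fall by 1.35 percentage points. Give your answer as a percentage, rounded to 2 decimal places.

+3.80%

Periodic yield y = 0.037. Modified duration first:
  t   CF        PV=CF/(1+0.037)^t    t·PV
  1       500.00       482.1601       482.1601
  2       500.00       464.9567       929.9134
  3       500.00       448.3671     1,345.1013
  4       500.00       432.3694     1,729.4777
  5       500.00       416.9426     2,084.7128
  6    50,500.00    40,608.6769   243,652.0615
  Σ                 42,853.4727   250,223.4267
P = 42,853.4727; D_Mac = 5.83905 half-year periods = 2.91952 yrs; D_mod = 2.91952/(1+0.037) = 2.81536 yrs.
ΔP/P ≈ -D_mod · Δy = -2.81536 × (-0.0135) = +0.038007 = +3.8007%.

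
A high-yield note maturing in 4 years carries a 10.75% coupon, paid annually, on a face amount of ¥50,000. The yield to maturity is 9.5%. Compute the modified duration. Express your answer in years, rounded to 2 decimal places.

Periodic yield y = 0.095. First find Macaulay duration:
  t   CF        PV=CF/(1+0.095)^t    t·PV
  1     5,375.00     4,908.6758     4,908.6758
  2     5,375.00     4,482.8089     8,965.6179
  3     5,375.00     4,093.8895    12,281.6684
  4    55,375.00    38,517.4265   154,069.7060
  Σ                 52,002.8007   180,225.6681
P = 52,002.8007; Macaulay duration = 180,225.6681 / 52,002.8007 = 3.46569 years.
Modified duration = D_Mac / (1 + y) = 3.46569 / 1.095 = 3.16502 years.

3.17 years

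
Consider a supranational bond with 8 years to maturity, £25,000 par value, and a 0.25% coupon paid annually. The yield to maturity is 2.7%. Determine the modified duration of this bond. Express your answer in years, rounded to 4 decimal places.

Periodic yield y = 0.027. First find Macaulay duration:
  t   CF        PV=CF/(1+0.027)^t    t·PV
  1        62.50        60.8569        60.8569
  2        62.50        59.2569       118.5139
  3        62.50        57.6991       173.0972
  4        62.50        56.1821       224.7285
  5        62.50        54.7051       273.5255
  6        62.50        53.2669       319.6014
  7        62.50        51.8665       363.0655
  8    25,062.50    20,251.6700   162,013.3597
  Σ                 20,645.5034   163,546.7484
P = 20,645.5034; Macaulay duration = 163,546.7484 / 20,645.5034 = 7.92166 years.
Modified duration = D_Mac / (1 + y) = 7.92166 / 1.027 = 7.71340 years.

7.7134 years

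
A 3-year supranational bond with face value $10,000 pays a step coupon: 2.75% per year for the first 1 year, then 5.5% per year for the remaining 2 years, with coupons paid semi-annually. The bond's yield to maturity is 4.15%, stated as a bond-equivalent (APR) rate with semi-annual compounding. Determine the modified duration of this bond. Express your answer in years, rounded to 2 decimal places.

2.81 years

Periodic yield y = 0.02075. First find Macaulay duration:
  t   CF        PV=CF/(1+0.02075)^t    t·PV
  1       137.50       134.7049       134.7049
  2       137.50       131.9666       263.9331
  3       275.00       258.5679       775.7036
  4       275.00       253.3116     1,013.2465
  5       275.00       248.1623     1,240.8113
  6    10,275.00     9,083.7568    54,502.5409
  Σ                 10,110.4700    57,930.9403
P = 10,110.4700; Macaulay duration = 57,930.9403 / 10,110.4700 = 5.72980 half-year periods = 2.86490 years.
Modified duration = D_Mac / (1 + y) = 2.86490 / 1.02075 = 2.80666 years.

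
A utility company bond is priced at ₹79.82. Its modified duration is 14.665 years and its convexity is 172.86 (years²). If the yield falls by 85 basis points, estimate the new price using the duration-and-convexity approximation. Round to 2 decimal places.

Duration effect: -D_mod·Δy = -14.665 × (-0.0085) = +0.1246525
Convexity effect: ½·C·(Δy)² = 0.5 × 172.86 × (-0.0085)² = +0.0062445675
ΔP/P ≈ +0.1246525 + 0.0062445675 = +0.1308970675
New price ≈ 79.82 × (1 + 0.1308970675) = 90.26820392785.

₹90.27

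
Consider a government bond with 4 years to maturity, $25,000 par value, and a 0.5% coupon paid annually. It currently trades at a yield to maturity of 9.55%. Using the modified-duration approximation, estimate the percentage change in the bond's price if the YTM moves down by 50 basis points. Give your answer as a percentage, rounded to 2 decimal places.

Periodic yield y = 0.0955. Modified duration first:
  t   CF        PV=CF/(1+0.0955)^t    t·PV
  1       125.00       114.1031       114.1031
  2       125.00       104.1562       208.3125
  3       125.00        95.0764       285.2293
  4    25,125.00    17,444.4203    69,777.6814
  Σ                 17,757.7561    70,385.3263
P = 17,757.7561; D_Mac = 3.96364 yrs; D_mod = 3.96364/(1+0.0955) = 3.61811 yrs.
ΔP/P ≈ -D_mod · Δy = -3.61811 × (-0.005) = +0.018091 = +1.8091%.

+1.81%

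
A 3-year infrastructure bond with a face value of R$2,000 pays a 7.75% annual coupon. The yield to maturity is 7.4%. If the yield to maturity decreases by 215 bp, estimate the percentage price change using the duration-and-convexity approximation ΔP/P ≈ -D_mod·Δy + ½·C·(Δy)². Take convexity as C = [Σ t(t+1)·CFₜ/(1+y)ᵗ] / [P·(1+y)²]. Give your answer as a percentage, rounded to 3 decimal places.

With y = 0.074:
  t   CF        PV=CF/(1+0.074)^t    t·PV        t(t+1)·PV
  1       155.00       144.3203       144.3203         288.6406
  2       155.00       134.3764       268.7529         806.2586
  3     2,155.00     1,739.5400     5,218.6201      20,874.4805
  Σ                  2,018.2368     5,631.6933      21,969.3798
P = 2,018.2368; D_Mac = 2.79040 yrs; D_mod = 2.59814 yrs; C = 9.43707.
Duration effect: -2.59814 × (-0.0215) = +0.055860
Convexity effect: 0.5 × 9.43707 × (-0.0215)² = +0.0021811
ΔP/P ≈ +0.055860 + 0.0021811 = +0.058041 = +5.8041%.

+5.804%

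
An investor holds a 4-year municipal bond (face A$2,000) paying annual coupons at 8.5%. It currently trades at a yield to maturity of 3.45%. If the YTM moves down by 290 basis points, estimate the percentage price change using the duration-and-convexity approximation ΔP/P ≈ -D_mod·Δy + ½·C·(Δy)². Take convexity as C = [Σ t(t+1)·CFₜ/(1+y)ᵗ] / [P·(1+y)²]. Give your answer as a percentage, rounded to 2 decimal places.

With y = 0.0345:
  t   CF        PV=CF/(1+0.0345)^t    t·PV        t(t+1)·PV
  1       170.00       164.3306       164.3306         328.6612
  2       170.00       158.8503       317.7005         953.1016
  3       170.00       153.5527       460.6581       1,842.6323
  4     2,170.00     1,894.6882     7,578.7529      37,893.7643
  Σ                  2,371.4218     8,521.4421      41,018.1594
P = 2,371.4218; D_Mac = 3.59339 yrs; D_mod = 3.47355 yrs; C = 16.16242.
Duration effect: -3.47355 × (-0.029) = +0.100733
Convexity effect: 0.5 × 16.16242 × (-0.029)² = +0.0067963
ΔP/P ≈ +0.100733 + 0.0067963 = +0.107529 = +10.7529%.

+10.75%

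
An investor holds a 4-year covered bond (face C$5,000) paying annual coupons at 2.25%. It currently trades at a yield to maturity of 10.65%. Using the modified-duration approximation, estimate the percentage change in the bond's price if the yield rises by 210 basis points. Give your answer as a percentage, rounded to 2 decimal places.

Periodic yield y = 0.1065. Modified duration first:
  t   CF        PV=CF/(1+0.1065)^t    t·PV
  1       112.50       101.6719       101.6719
  2       112.50        91.8861       183.7721
  3       112.50        83.0421       249.1263
  4     5,112.50     3,410.5753    13,642.3014
  Σ                  3,687.1754    14,176.8717
P = 3,687.1754; D_Mac = 3.84491 yrs; D_mod = 3.84491/(1+0.1065) = 3.47484 yrs.
ΔP/P ≈ -D_mod · Δy = -3.47484 × (+0.021) = -0.072972 = -7.2972%.

-7.30%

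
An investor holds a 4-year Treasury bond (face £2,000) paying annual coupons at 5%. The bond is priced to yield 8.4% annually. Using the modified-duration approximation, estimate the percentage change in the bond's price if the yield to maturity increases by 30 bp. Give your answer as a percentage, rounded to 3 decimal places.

Periodic yield y = 0.084. Modified duration first:
  t   CF        PV=CF/(1+0.084)^t    t·PV
  1       100.00        92.2509        92.2509
  2       100.00        85.1023       170.2047
  3       100.00        78.5077       235.5230
  4     2,100.00     1,520.9053     6,083.6211
  Σ                  1,776.7662     6,581.5997
P = 1,776.7662; D_Mac = 3.70426 yrs; D_mod = 3.70426/(1+0.084) = 3.41721 yrs.
ΔP/P ≈ -D_mod · Δy = -3.41721 × (+0.003) = -0.010252 = -1.0252%.

-1.025%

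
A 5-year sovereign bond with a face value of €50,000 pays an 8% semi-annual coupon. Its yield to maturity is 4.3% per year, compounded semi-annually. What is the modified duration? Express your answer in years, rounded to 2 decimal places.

4.19 years

Periodic yield y = 0.0215. First find Macaulay duration:
  t   CF        PV=CF/(1+0.0215)^t    t·PV
  1     2,000.00     1,957.9050     1,957.9050
  2     2,000.00     1,916.6961     3,833.3922
  3     2,000.00     1,876.3545     5,629.0634
  4     2,000.00     1,836.8619     7,347.4477
  5     2,000.00     1,798.2006     8,991.0031
  6     2,000.00     1,760.3530    10,562.1181
  7     2,000.00     1,723.3020    12,063.1142
  8     2,000.00     1,687.0309    13,496.2469
  9     2,000.00     1,651.5231    14,863.7080
  10   52,000.00    42,035.8307   420,358.3067
  Σ                 58,244.0578   499,102.3053
P = 58,244.0578; Macaulay duration = 499,102.3053 / 58,244.0578 = 8.56915 half-year periods = 4.28458 years.
Modified duration = D_Mac / (1 + y) = 4.28458 / 1.0215 = 4.19440 years.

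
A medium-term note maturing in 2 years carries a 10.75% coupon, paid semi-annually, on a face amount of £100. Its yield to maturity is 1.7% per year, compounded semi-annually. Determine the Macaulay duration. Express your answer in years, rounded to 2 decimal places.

Periodic yield y = 0.0085. Discount each cash flow and weight by its period:
  t   CF        PV=CF/(1+0.0085)^t    t·PV
  1        5.375         5.3297         5.3297
  2        5.375         5.2848        10.5696
  3        5.375         5.2402        15.7207
  4      105.375       101.8671       407.4684
  Σ                    117.7218       439.0884
Price P = Σ PV = 117.7218.
Macaulay duration = Σ(t·PV) / P = 439.0884 / 117.7218 = 3.72988 half-year periods.
In years: 3.72988 / 2 = 1.86494 years.

1.86 years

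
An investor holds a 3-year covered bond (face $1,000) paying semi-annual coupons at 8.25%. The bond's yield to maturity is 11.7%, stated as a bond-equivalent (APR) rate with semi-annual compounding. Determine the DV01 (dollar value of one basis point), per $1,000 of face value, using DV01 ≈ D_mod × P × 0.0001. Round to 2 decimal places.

Periodic yield y = 0.0585.
  t   CF        PV=CF/(1+0.0585)^t    t·PV
  1        41.25        38.9702        38.9702
  2        41.25        36.8165        73.6330
  3        41.25        34.7817       104.3452
  4        41.25        32.8595       131.4379
  5        41.25        31.0434       155.2171
  6     1,041.25       740.3036     4,441.8214
  Σ                    914.7749     4,945.4248
P = 914.7749; D_Mac = 5.40617 half-year periods = 2.70308 yrs; D_mod = 2.55369 yrs.
DV01 ≈ 2.55369 × 914.7749 × 0.0001 = 0.233605.

$0.23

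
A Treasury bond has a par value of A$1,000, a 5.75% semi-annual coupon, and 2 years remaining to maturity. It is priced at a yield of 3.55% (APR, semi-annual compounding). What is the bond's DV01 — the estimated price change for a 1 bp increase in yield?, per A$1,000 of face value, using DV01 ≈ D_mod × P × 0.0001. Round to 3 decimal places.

Periodic yield y = 0.01775.
  t   CF        PV=CF/(1+0.01775)^t    t·PV
  1        28.75        28.2486        28.2486
  2        28.75        27.7559        55.5118
  3        28.75        27.2718        81.8155
  4     1,028.75       958.8384     3,835.3535
  Σ                  1,042.1147     4,000.9294
P = 1,042.1147; D_Mac = 3.83924 half-year periods = 1.91962 yrs; D_mod = 1.88614 yrs.
DV01 ≈ 1.88614 × 1,042.1147 × 0.0001 = 0.196558.

A$0.197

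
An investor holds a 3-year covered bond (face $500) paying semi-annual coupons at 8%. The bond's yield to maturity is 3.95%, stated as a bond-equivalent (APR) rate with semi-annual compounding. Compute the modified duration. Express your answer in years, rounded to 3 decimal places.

2.689 years

Periodic yield y = 0.01975. First find Macaulay duration:
  t   CF        PV=CF/(1+0.01975)^t    t·PV
  1        20.00        19.6127        19.6127
  2        20.00        19.2328        38.4656
  3        20.00        18.8603        56.5809
  4        20.00        18.4950        73.9801
  5        20.00        18.1368        90.6842
  6       520.00       462.4247     2,774.5484
  Σ                    556.7624     3,053.8719
P = 556.7624; Macaulay duration = 3,053.8719 / 556.7624 = 5.48505 half-year periods = 2.74253 years.
Modified duration = D_Mac / (1 + y) = 2.74253 / 1.01975 = 2.68941 years.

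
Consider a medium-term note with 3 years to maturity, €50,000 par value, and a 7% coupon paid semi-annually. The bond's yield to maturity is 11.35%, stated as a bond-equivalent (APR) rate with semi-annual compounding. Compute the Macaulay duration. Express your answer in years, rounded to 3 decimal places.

2.741 years

Periodic yield y = 0.05675. Discount each cash flow and weight by its period:
  t   CF        PV=CF/(1+0.05675)^t    t·PV
  1     1,750.00     1,656.0208     1,656.0208
  2     1,750.00     1,567.0885     3,134.1771
  3     1,750.00     1,482.9321     4,448.7964
  4     1,750.00     1,403.2951     5,613.1806
  5     1,750.00     1,327.9348     6,639.6742
  6    51,750.00    37,160.0950   222,960.5698
  Σ                 44,597.3665   244,452.4189
Price P = Σ PV = 44,597.3665.
Macaulay duration = Σ(t·PV) / P = 244,452.4189 / 44,597.3665 = 5.48132 half-year periods.
In years: 5.48132 / 2 = 2.74066 years.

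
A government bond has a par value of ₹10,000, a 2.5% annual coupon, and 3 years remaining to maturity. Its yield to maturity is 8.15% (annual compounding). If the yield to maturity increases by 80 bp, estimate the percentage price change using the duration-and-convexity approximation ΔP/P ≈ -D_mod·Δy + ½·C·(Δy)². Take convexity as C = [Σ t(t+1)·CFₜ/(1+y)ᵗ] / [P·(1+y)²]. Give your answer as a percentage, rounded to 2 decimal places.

-2.13%

With y = 0.0815:
  t   CF        PV=CF/(1+0.0815)^t    t·PV        t(t+1)·PV
  1       250.00       231.1604       231.1604         462.3209
  2       250.00       213.7406       427.4811       1,282.4434
  3    10,250.00     8,102.9712    24,308.9135      97,235.6541
  Σ                  8,547.8722    24,967.5551      98,980.4184
P = 8,547.8722; D_Mac = 2.92091 yrs; D_mod = 2.70079 yrs; C = 9.90007.
Duration effect: -2.70079 × (+0.008) = -0.021606
Convexity effect: 0.5 × 9.90007 × (0.008)² = +0.0003168
ΔP/P ≈ -0.021606 + 0.0003168 = -0.021290 = -2.1290%.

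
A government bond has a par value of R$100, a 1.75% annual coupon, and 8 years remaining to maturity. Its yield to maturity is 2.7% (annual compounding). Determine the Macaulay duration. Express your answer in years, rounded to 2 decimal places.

7.51 years

Periodic yield y = 0.027. Discount each cash flow and weight by its year:
  t   CF        PV=CF/(1+0.027)^t    t·PV
  1         1.75         1.7040         1.7040
  2         1.75         1.6592         3.3184
  3         1.75         1.6156         4.8467
  4         1.75         1.5731         6.2924
  5         1.75         1.5317         7.6587
  6         1.75         1.4915         8.9488
  7         1.75         1.4523        10.1658
  8       101.75        82.2187       657.7500
  Σ                     93.2461       700.6849
Price P = Σ PV = 93.2461.
Macaulay duration = Σ(t·PV) / P = 700.6849 / 93.2461 = 7.51436 years.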